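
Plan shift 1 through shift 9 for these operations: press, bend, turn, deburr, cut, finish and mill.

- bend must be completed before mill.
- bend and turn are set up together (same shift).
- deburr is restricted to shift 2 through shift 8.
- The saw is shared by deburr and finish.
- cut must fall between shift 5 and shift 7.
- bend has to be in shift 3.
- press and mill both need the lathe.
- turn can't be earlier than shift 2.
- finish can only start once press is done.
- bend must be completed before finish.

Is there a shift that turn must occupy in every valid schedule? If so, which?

shift 3

Turn is available from shift 2; turn must be in the same shift as bend, which can't be before shift 3, so turn is at least shift 3; turn must be in the same shift as bend, which can't be after shift 3, so turn is at most shift 3.
So turn is pinned to shift 3.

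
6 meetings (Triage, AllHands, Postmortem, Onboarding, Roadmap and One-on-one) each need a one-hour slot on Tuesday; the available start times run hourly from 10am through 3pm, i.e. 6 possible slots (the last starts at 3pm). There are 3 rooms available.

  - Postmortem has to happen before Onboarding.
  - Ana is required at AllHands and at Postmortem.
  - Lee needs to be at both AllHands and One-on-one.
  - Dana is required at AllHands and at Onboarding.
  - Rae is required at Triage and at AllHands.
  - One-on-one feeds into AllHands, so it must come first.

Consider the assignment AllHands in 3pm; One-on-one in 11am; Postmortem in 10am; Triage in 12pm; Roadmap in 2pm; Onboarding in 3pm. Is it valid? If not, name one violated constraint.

Dana is required at AllHands and at Onboarding — violated.
Ana is required at AllHands and at Postmortem — holds.
Postmortem has to happen before Onboarding — holds.
One-on-one feeds into AllHands, so it must come first — holds.
There are 3 rooms available — holds.
Lee needs to be at both AllHands and One-on-one — holds.
Rae is required at Triage and at AllHands — holds.

No. Dana is required at AllHands and at Onboarding is not satisfied.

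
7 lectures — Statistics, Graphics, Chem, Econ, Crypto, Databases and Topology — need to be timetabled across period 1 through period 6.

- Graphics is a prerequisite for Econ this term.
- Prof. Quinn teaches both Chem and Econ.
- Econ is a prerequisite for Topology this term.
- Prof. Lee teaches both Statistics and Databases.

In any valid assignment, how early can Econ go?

period 2

Precedence pushes Econ to at least period 2; downstream work caps Econ at period 5.
Econ at period 2 is achievable: Databases -> period 2, Graphics -> period 1, Topology -> period 3, Chem -> period 1, Crypto -> period 1, Econ -> period 2, Statistics -> period 1.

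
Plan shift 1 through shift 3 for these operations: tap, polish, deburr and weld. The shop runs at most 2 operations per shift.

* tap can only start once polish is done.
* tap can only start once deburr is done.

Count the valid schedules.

Splitting on tap: it can be shift 2 (2), shift 3 (10). Listing each branch's schedules as (polish, deburr, weld) by shift number:
tap=shift 2: (1,1,2) (1,1,3) — 2.
tap=shift 3: (1,1,2) (1,1,3) (1,2,1) (1,2,2) (1,2,3) (2,1,1) (2,1,2) (2,1,3) (2,2,1) (2,2,3) — 10.
Summing: 2 + 10 = 12.

12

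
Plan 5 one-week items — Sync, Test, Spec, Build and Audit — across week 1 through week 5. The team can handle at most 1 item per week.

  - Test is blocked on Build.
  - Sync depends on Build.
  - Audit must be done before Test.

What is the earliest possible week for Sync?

week 2

Precedence pushes Sync to at least week 2.
Sync at week 2 is achievable: Build -> week 1; Spec -> week 5; Sync -> week 2; Audit -> week 3; Test -> week 4.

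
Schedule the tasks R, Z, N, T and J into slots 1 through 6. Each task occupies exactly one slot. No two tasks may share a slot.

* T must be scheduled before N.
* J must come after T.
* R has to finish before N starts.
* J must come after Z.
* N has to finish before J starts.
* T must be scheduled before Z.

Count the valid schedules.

Splitting on R: it can be 1 (10), 2 (10), 3 (7), 4 (3). Listing each branch's schedules as (Z, N, T, J):
R=1: (3,4,2,5) (3,4,2,6) (3,5,2,6) (4,3,2,5) (4,3,2,6) (4,5,2,6) (4,5,3,6) (5,3,2,6) (5,4,2,6) (5,4,3,6) — 10.
R=2: (3,4,1,5) (3,4,1,6) (3,5,1,6) (4,3,1,5) (4,3,1,6) (4,5,1,6) (4,5,3,6) (5,3,1,6) (5,4,1,6) (5,4,3,6) — 10.
R=3: (2,4,1,5) (2,4,1,6) (2,5,1,6) (4,5,1,6) (4,5,2,6) (5,4,1,6) (5,4,2,6) — 7.
R=4: (2,5,1,6) (3,5,1,6) (3,5,2,6) — 3.
Summing: 10 + 10 + 7 + 3 = 30.

30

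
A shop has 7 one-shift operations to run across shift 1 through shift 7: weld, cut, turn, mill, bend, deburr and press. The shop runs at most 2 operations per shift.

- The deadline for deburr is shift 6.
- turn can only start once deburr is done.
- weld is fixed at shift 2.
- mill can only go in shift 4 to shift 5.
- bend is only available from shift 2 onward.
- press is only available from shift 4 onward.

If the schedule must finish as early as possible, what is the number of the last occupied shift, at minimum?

The precedence chain requires at least 2 distinct shifts.
With at most 2 per shift and 7 operations, at least 4 shifts are needed.
mill can't be placed before shift 4, so the schedule must run through at least shift 4.
4 works (last occupied shift: shift 4): for example cut in shift 1; bend in shift 2; press in shift 4; deburr in shift 1; mill in shift 4; turn in shift 3; weld in shift 2.

4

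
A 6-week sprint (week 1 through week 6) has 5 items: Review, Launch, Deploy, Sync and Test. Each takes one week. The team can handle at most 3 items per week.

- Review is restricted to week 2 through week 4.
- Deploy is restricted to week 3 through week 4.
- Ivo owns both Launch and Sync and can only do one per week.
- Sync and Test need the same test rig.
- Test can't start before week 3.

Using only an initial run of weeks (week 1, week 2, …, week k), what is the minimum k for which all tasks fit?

3 weeks

With at most 3 per week and 5 tasks, at least 2 weeks are needed.
Deploy can't be placed before week 3, so the schedule must run through at least week 3.
3 works (last occupied week: week 3): for example Sync -> week 2; Deploy -> week 3; Test -> week 3; Review -> week 2; Launch -> week 1.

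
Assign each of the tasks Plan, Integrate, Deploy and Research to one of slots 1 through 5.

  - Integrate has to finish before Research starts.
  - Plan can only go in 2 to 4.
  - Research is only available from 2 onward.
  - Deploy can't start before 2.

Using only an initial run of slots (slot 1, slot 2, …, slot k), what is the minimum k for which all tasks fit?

2 slots

The precedence chain requires at least 2 distinct slots.
2 works (last occupied slot: 2): for example Integrate in 1, Plan in 2, Deploy in 2, Research in 2.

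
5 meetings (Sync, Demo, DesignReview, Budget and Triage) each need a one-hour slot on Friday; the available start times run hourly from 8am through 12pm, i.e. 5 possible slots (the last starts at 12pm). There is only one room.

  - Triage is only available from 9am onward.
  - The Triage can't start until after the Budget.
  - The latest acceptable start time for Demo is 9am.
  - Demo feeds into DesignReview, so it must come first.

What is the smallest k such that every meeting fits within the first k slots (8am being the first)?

5

The precedence chain requires at least 2 distinct slots.
With at most 1 per slot and 5 meetings, at least 5 slots are needed.
5 works (last occupied slot: 12pm): for example Budget -> 9am; DesignReview -> 11am; Demo -> 8am; Triage -> 10am; Sync -> 12pm.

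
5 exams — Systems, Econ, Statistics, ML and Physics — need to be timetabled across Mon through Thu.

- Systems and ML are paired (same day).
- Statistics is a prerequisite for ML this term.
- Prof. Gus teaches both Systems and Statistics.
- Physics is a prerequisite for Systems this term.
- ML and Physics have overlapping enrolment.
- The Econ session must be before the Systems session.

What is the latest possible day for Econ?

Downstream work caps Econ at Wed.
Econ at Wed is achievable: Econ=Wed; ML=Thu; Statistics=Mon; Systems=Thu; Physics=Mon.

Wed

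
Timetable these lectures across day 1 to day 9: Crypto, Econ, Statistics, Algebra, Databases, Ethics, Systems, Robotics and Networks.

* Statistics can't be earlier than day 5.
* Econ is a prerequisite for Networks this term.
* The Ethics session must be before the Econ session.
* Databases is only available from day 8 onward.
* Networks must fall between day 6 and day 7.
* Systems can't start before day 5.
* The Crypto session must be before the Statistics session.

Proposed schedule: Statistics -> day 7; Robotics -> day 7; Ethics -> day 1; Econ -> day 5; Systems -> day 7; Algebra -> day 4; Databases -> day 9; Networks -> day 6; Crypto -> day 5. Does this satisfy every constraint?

Yes

The Crypto session must be before the Statistics session — holds.
Databases is only available from day 8 onward — holds.
Systems can't start before day 5 — holds.
Networks must fall between day 6 and day 7 — holds.
Statistics can't be earlier than day 5 — holds.
Econ is a prerequisite for Networks this term — holds.
The Ethics session must be before the Econ session — holds.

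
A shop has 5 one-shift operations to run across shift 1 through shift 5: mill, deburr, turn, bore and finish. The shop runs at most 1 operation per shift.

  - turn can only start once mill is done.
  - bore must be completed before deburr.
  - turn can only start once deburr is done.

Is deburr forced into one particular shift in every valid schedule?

deburr can be shift 2 (e.g. finish in shift 5; deburr in shift 2; mill in shift 3; turn in shift 4; bore in shift 1) or shift 3 (e.g. deburr=shift 3, finish=shift 5, bore=shift 2, mill=shift 1, turn=shift 4).

No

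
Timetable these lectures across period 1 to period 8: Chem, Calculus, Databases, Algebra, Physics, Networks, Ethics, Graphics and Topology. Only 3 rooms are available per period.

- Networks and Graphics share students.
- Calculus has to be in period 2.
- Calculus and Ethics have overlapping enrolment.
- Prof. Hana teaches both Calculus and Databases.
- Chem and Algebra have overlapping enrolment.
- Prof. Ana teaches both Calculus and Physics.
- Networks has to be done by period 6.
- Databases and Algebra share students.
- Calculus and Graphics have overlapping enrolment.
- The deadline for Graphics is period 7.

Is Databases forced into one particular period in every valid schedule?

Databases can be period 1 (e.g. Databases in period 1; Algebra in period 2; Ethics in period 3; Topology in period 2; Networks in period 1; Physics in period 3; Graphics in period 3; Calculus in period 2; Chem in period 1) or period 3 (e.g. Ethics in period 3, Networks in period 1, Graphics in period 3, Physics in period 1, Calculus in period 2, Chem in period 1, Algebra in period 2, Topology in period 2, Databases in period 3).

No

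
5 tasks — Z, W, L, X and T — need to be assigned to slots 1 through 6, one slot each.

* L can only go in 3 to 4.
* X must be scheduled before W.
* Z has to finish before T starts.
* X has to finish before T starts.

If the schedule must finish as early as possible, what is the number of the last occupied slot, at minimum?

3

The precedence chain requires at least 2 distinct slots.
L can't be placed before 3, so the schedule must run through at least slot 3.
3 works (last occupied slot: 3): for example L=3, W=2, T=2, Z=1, X=1.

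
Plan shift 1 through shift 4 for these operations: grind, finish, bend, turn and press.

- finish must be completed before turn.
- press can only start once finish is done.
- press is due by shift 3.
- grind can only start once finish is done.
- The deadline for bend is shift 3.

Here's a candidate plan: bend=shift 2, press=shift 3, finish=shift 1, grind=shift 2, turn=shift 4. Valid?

press can only start once finish is done — holds.
grind can only start once finish is done — holds.
The deadline for bend is shift 3 — holds.
finish must be completed before turn — holds.
press is due by shift 3 — holds.

Yes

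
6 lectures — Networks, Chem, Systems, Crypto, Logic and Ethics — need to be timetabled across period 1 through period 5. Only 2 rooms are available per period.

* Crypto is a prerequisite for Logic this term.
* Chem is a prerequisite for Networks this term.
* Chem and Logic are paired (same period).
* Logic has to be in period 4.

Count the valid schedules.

42

Splitting on Systems: it can be period 1 (11), period 2 (11), period 3 (11), period 5 (9). Listing each branch's schedules as (Networks, Chem, Crypto, Logic, Ethics) by period number:
Systems=period 1: (5,4,1,4,2) (5,4,1,4,3) (5,4,1,4,5) (5,4,2,4,1) (5,4,2,4,2) (5,4,2,4,3) (5,4,2,4,5) (5,4,3,4,1) (5,4,3,4,2) (5,4,3,4,3) (5,4,3,4,5) — 11.
Systems=period 2: (5,4,1,4,1) (5,4,1,4,2) (5,4,1,4,3) (5,4,1,4,5) (5,4,2,4,1) (5,4,2,4,3) (5,4,2,4,5) (5,4,3,4,1) (5,4,3,4,2) (5,4,3,4,3) (5,4,3,4,5) — 11.
Systems=period 3: (5,4,1,4,1) (5,4,1,4,2) (5,4,1,4,3) (5,4,1,4,5) (5,4,2,4,1) (5,4,2,4,2) (5,4,2,4,3) (5,4,2,4,5) (5,4,3,4,1) (5,4,3,4,2) (5,4,3,4,5) — 11.
Systems=period 5: (5,4,1,4,1) (5,4,1,4,2) (5,4,1,4,3) (5,4,2,4,1) (5,4,2,4,2) (5,4,2,4,3) (5,4,3,4,1) (5,4,3,4,2) (5,4,3,4,3) — 9.
Summing: 11 + 11 + 11 + 9 = 42.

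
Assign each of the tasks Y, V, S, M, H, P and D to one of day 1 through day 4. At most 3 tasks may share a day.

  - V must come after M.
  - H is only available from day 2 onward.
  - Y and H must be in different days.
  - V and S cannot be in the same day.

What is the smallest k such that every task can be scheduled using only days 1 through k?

The precedence chain requires at least 2 distinct days.
With at most 3 per day and 7 tasks, at least 3 days are needed.
3 works (last occupied day: day 3): for example S in day 1; H in day 2; V in day 2; D in day 3; P in day 2; M in day 1; Y in day 1.

3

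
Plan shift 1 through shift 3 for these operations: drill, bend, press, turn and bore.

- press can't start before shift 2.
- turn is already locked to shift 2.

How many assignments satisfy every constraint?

54

Splitting on drill: it can be shift 1 (18), shift 2 (18), shift 3 (18). Listing each branch's schedules as (bend, press, turn, bore) by shift number:
drill=shift 1: (1,2,2,1) (1,2,2,2) (1,2,2,3) (1,3,2,1) (1,3,2,2) (1,3,2,3) (2,2,2,1) (2,2,2,2) (2,2,2,3) (2,3,2,1) (2,3,2,2) (2,3,2,3) (3,2,2,1) (3,2,2,2) (3,2,2,3) (3,3,2,1) (3,3,2,2) (3,3,2,3) — 18.
drill=shift 2: (1,2,2,1) (1,2,2,2) (1,2,2,3) (1,3,2,1) (1,3,2,2) (1,3,2,3) (2,2,2,1) (2,2,2,2) (2,2,2,3) (2,3,2,1) (2,3,2,2) (2,3,2,3) (3,2,2,1) (3,2,2,2) (3,2,2,3) (3,3,2,1) (3,3,2,2) (3,3,2,3) — 18.
drill=shift 3: (1,2,2,1) (1,2,2,2) (1,2,2,3) (1,3,2,1) (1,3,2,2) (1,3,2,3) (2,2,2,1) (2,2,2,2) (2,2,2,3) (2,3,2,1) (2,3,2,2) (2,3,2,3) (3,2,2,1) (3,2,2,2) (3,2,2,3) (3,3,2,1) (3,3,2,2) (3,3,2,3) — 18.
Summing: 18 + 18 + 18 = 54.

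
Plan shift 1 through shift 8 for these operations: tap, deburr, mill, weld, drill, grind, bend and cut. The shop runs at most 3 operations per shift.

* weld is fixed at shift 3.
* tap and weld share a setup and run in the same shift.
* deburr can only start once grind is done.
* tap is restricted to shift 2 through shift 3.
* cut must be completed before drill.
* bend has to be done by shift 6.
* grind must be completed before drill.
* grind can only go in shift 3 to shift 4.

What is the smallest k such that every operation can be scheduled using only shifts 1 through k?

The precedence chain requires at least 2 distinct shifts.
With at most 3 per shift and 8 operations, at least 3 shifts are needed.
Propagating the time windows through the other constraints, deburr can't land before shift 4, so the schedule must run through at least shift 4.
4 works (last occupied shift: shift 4): for example cut=shift 1; deburr=shift 4; bend=shift 1; grind=shift 3; tap=shift 3; drill=shift 4; mill=shift 1; weld=shift 3.

4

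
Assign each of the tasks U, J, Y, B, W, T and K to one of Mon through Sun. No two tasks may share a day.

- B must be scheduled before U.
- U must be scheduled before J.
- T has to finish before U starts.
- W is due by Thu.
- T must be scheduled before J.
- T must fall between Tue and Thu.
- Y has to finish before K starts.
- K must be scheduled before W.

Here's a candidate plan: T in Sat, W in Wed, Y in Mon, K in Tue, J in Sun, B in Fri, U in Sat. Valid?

T must fall between Tue and Thu — violated.
T has to finish before U starts — violated.
W is due by Thu — holds.
K must be scheduled before W — holds.
Y has to finish before K starts — holds.
B must be scheduled before U — holds.
T must be scheduled before J — holds.
No two tasks may share a day — violated.
U must be scheduled before J — holds.

No — it violates: T must fall between Tue and Thu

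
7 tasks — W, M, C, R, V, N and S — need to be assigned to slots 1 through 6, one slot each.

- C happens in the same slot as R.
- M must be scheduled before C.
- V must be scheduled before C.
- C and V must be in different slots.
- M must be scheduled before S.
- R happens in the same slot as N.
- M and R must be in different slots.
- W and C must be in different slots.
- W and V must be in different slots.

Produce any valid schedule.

C=2; N=2; M=1; R=2; S=2; W=3; V=1

Checking: V(1) before C(2); M(1) before S(2); M(1) before C(2); M(1) != R(2); W(3) != V(1); C(2) != V(1); W(3) != C(2); C = R = 2; R = N = 2.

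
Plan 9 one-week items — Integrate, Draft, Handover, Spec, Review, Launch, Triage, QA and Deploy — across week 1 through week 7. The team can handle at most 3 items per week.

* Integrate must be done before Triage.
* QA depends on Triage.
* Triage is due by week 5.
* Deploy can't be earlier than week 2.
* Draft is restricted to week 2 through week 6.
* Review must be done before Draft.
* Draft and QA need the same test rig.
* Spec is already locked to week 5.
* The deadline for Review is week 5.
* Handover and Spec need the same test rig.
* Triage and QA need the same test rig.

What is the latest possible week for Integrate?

week 4

Downstream work caps Integrate at week 4.
Integrate at week 4 is achievable: Triage -> week 5, Handover -> week 1, Draft -> week 2, Review -> week 1, Integrate -> week 4, Spec -> week 5, Launch -> week 1, Deploy -> week 2, QA -> week 6.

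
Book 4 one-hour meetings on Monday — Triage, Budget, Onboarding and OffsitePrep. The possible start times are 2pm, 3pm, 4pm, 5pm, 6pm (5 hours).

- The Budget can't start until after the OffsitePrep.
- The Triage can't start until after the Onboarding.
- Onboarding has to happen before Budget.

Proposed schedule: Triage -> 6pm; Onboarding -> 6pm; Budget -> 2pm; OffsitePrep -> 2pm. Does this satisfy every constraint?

The Triage can't start until after the Onboarding — violated.
The Budget can't start until after the OffsitePrep — violated.
Onboarding has to happen before Budget — violated.

No. Onboarding has to happen before Budget is not satisfied.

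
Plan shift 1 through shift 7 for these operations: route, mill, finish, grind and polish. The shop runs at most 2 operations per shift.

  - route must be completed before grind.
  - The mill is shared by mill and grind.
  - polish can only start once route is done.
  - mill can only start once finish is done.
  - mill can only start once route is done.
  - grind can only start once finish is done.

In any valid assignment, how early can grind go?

shift 2

Precedence pushes grind to at least shift 2.
grind at shift 2 is achievable: grind=shift 2, finish=shift 1, polish=shift 2, mill=shift 3, route=shift 1.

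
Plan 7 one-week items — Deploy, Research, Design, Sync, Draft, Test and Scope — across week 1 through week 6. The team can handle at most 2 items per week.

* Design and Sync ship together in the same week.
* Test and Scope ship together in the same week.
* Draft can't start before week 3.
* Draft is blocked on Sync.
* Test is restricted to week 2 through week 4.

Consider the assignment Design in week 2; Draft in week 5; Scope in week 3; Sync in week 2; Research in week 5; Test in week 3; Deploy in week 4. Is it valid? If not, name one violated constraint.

The team can handle at most 2 items per week — holds.
Design and Sync ship together in the same week — holds.
Test and Scope ship together in the same week — holds.
Test is restricted to week 2 through week 4 — holds.
Draft is blocked on Sync — holds.
Draft can't start before week 3 — holds.

Valid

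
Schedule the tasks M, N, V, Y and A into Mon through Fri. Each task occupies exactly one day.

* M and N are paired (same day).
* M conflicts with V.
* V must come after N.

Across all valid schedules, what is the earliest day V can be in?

Tue

Precedence pushes V to at least Tue.
V at Tue is achievable: V in Tue; Y in Mon; N in Mon; M in Mon; A in Mon.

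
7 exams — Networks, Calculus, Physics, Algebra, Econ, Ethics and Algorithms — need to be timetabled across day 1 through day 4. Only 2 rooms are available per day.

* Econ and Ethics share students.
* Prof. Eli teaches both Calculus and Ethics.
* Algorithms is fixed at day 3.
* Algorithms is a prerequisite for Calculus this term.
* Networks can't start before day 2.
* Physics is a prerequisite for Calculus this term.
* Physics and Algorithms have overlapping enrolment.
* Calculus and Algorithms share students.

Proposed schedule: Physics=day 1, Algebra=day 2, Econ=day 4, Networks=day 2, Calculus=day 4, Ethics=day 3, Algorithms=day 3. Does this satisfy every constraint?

Valid

Physics is a prerequisite for Calculus this term — holds.
Only 2 rooms are available per day — holds.
Algorithms is a prerequisite for Calculus this term — holds.
Econ and Ethics share students — holds.
Algorithms is fixed at day 3 — holds.
Prof. Eli teaches both Calculus and Ethics — holds.
Networks can't start before day 2 — holds.
Calculus and Algorithms share students — holds.
Physics and Algorithms have overlapping enrolment — holds.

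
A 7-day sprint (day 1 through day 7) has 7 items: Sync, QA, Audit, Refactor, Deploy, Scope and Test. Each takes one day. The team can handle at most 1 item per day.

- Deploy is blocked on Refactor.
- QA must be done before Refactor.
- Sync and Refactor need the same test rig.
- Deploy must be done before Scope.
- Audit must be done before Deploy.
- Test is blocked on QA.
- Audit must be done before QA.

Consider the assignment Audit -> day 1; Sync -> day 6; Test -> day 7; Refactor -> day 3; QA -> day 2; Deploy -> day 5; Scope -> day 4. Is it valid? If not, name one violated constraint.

Test is blocked on QA — holds.
The team can handle at most 1 item per day — holds.
Deploy must be done before Scope — violated.
QA must be done before Refactor — holds.
Audit must be done before Deploy — holds.
Audit must be done before QA — holds.
Deploy is blocked on Refactor — holds.
Sync and Refactor need the same test rig — holds.

Invalid. Deploy must be done before Scope.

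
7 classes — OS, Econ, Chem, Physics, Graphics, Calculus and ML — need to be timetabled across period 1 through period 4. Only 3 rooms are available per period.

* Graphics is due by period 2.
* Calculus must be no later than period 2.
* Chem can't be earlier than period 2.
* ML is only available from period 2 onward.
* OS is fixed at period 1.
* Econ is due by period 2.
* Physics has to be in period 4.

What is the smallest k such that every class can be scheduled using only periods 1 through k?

4 periods

With at most 3 per period and 7 classes, at least 3 periods are needed.
Physics can't be placed before period 4, so the schedule must run through at least period 4.
4 works (last occupied period: period 4): for example Chem=period 2, Graphics=period 1, Physics=period 4, OS=period 1, Calculus=period 2, ML=period 2, Econ=period 1.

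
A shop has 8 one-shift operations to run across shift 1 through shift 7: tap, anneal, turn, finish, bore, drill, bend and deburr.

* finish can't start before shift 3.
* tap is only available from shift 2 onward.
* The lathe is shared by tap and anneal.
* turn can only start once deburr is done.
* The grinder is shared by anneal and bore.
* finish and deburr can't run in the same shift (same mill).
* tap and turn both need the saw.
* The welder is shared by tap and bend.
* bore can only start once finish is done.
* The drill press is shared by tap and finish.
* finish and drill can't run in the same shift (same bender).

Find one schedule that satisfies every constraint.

bend=shift 1; finish=shift 3; tap=shift 2; turn=shift 3; anneal=shift 1; bore=shift 4; drill=shift 1; deburr=shift 1

Checking: deburr(shift 1) before turn(shift 3); finish(shift 3) before bore(shift 4); anneal(shift 1) != bore(shift 4); tap(shift 2) != bend(shift 1); tap(shift 2) != anneal(shift 1); tap(shift 2) != finish(shift 3); tap(shift 2) != turn(shift 3); finish(shift 3) != drill(shift 1); finish(shift 3) != deburr(shift 1); tap=shift 2 in [shift 2,shift 7]; finish=shift 3 in [shift 3,shift 7].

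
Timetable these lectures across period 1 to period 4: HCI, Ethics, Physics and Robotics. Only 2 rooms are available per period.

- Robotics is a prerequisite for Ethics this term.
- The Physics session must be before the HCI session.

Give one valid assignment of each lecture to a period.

Ethics=period 2, HCI=period 2, Robotics=period 1, Physics=period 1

Checking: Robotics(period 1) before Ethics(period 2); Physics(period 1) before HCI(period 2); max 2 per period (cap 2).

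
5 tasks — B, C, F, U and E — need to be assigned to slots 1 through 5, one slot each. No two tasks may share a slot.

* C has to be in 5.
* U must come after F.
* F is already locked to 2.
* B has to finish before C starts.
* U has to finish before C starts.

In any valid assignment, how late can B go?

4

Downstream work caps B at 4.
B at 4 is achievable: B in 4, U in 3, C in 5, F in 2, E in 1.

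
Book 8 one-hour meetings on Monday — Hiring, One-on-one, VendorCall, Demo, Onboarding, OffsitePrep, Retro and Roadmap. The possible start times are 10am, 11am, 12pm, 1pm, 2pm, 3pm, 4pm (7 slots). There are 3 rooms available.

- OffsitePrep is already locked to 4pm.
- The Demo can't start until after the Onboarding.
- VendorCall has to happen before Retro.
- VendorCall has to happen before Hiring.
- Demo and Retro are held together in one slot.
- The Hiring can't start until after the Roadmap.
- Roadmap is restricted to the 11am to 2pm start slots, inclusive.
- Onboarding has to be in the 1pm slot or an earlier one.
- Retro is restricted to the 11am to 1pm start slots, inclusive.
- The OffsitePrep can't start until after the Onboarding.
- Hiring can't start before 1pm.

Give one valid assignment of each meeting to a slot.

Retro in 11am, Hiring in 1pm, VendorCall in 10am, Demo in 11am, OffsitePrep in 4pm, Onboarding in 10am, One-on-one in 10am, Roadmap in 11am

Checking: VendorCall(10am) before Hiring(1pm); Onboarding(10am) before OffsitePrep(4pm); Roadmap(11am) before Hiring(1pm); Onboarding(10am) before Demo(11am); VendorCall(10am) before Retro(11am); Demo = Retro = 11am; Retro=11am in [11am,1pm]; OffsitePrep=4pm in [4pm,4pm]; Roadmap=11am in [11am,2pm]; Onboarding=10am in [10am,1pm]; Hiring=1pm in [1pm,4pm]; max 3 per slot (cap 3).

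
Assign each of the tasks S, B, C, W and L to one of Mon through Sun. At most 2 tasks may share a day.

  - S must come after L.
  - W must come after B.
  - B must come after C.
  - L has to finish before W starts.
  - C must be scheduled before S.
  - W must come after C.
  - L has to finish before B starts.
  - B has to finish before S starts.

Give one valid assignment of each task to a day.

B -> Tue, L -> Mon, C -> Mon, S -> Wed, W -> Wed

Checking: B(Tue) before W(Wed); C(Mon) before W(Wed); C(Mon) before S(Wed); B(Tue) before S(Wed); L(Mon) before S(Wed); C(Mon) before B(Tue); L(Mon) before W(Wed); L(Mon) before B(Tue); max 2 per day (cap 2).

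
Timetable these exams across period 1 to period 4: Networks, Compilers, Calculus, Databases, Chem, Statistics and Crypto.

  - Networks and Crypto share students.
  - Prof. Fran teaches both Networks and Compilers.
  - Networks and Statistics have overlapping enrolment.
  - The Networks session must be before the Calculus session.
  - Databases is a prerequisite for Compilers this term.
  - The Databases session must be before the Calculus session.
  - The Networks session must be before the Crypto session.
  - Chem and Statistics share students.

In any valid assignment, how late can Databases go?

Downstream work caps Databases at period 3.
Databases at period 3 is achievable: Compilers -> period 4, Chem -> period 1, Databases -> period 3, Networks -> period 1, Calculus -> period 4, Crypto -> period 2, Statistics -> period 2.

period 3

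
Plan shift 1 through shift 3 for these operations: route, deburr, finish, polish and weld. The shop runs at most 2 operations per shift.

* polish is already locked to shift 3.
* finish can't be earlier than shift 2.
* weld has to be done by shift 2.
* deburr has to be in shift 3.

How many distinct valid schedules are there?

Enumerating: weld in shift 1, finish in shift 2, polish in shift 3, deburr in shift 3, route in shift 1 | weld=shift 1; finish=shift 2; route=shift 2; polish=shift 3; deburr=shift 3 | route in shift 1; finish in shift 2; deburr in shift 3; weld in shift 2; polish in shift 3.

3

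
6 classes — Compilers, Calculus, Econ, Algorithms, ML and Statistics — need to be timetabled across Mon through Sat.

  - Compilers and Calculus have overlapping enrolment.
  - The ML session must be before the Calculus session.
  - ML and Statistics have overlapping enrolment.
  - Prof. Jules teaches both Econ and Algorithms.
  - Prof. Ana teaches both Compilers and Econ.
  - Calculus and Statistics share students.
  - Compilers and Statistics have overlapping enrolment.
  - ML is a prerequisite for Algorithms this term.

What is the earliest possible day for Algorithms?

Precedence pushes Algorithms to at least Tue.
Algorithms at Tue is achievable: Statistics=Wed, Algorithms=Tue, Econ=Wed, Calculus=Tue, ML=Mon, Compilers=Mon.

Tue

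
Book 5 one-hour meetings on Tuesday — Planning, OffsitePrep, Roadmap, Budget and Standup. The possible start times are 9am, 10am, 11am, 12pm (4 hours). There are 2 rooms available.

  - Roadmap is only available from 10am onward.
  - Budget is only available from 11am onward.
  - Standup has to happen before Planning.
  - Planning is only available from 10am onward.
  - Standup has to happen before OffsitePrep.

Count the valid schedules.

Splitting on Planning: it can be 10am (14), 11am (17), 12pm (18). Listing each branch's schedules as (OffsitePrep, Roadmap, Budget, Standup):
Planning=10am: (10am,11am,11am,9am) (10am,11am,12pm,9am) (10am,12pm,11am,9am) (10am,12pm,12pm,9am) (11am,10am,11am,9am) (11am,10am,12pm,9am) (11am,11am,12pm,9am) (11am,12pm,11am,9am) (11am,12pm,12pm,9am) (12pm,10am,11am,9am) (12pm,10am,12pm,9am) (12pm,11am,11am,9am) (12pm,11am,12pm,9am) (12pm,12pm,11am,9am) — 14.
Planning=11am: (10am,10am,11am,9am) (10am,10am,12pm,9am) (10am,11am,12pm,9am) (10am,12pm,11am,9am) (10am,12pm,12pm,9am) (11am,10am,12pm,9am) (11am,10am,12pm,10am) (11am,12pm,12pm,9am) (11am,12pm,12pm,10am) (12pm,10am,11am,9am) (12pm,10am,11am,10am) (12pm,10am,12pm,9am) (12pm,10am,12pm,10am) (12pm,11am,12pm,9am) (12pm,11am,12pm,10am) (12pm,12pm,11am,9am) (12pm,12pm,11am,10am) — 17.
Planning=12pm: (10am,10am,11am,9am) (10am,10am,12pm,9am) (10am,11am,11am,9am) (10am,11am,12pm,9am) (10am,12pm,11am,9am) (11am,10am,11am,9am) (11am,10am,11am,10am) (11am,10am,12pm,9am) (11am,10am,12pm,10am) (11am,11am,12pm,9am) (11am,11am,12pm,10am) (11am,12pm,11am,9am) (11am,12pm,11am,10am) (12pm,10am,11am,9am) (12pm,10am,11am,10am) (12pm,10am,11am,11am) (12pm,11am,11am,9am) (12pm,11am,11am,10am) — 18.
Summing: 14 + 17 + 18 = 49.

49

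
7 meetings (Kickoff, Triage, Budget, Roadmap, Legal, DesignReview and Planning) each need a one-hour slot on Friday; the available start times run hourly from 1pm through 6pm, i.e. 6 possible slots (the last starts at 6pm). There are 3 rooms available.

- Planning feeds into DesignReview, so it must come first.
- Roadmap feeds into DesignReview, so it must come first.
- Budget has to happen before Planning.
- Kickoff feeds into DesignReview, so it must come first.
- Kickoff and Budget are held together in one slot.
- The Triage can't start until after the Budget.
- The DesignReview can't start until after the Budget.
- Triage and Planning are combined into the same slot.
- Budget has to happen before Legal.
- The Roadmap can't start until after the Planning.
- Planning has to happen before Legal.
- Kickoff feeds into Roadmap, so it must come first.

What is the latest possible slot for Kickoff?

Kickoff must be in the same slot as Budget, which can't be after 3pm, so Kickoff is at most 3pm.
Kickoff at 3pm is achievable: Kickoff in 3pm, DesignReview in 6pm, Budget in 3pm, Planning in 4pm, Triage in 4pm, Roadmap in 5pm, Legal in 5pm.

3pm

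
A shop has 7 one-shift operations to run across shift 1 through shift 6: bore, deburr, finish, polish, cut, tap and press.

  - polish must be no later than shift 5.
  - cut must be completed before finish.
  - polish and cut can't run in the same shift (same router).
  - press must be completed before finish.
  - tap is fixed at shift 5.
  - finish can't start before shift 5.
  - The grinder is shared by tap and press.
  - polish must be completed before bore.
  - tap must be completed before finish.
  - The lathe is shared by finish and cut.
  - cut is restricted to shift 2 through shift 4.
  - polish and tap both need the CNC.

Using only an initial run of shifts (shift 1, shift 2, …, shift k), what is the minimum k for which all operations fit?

6 shifts

The precedence chain requires at least 2 distinct shifts.
Propagating the time windows through the other constraints, finish can't land before shift 6, so the schedule must run through at least shift 6.
6 works (last occupied shift: shift 6): for example polish in shift 1, press in shift 1, finish in shift 6, tap in shift 5, bore in shift 2, deburr in shift 1, cut in shift 2.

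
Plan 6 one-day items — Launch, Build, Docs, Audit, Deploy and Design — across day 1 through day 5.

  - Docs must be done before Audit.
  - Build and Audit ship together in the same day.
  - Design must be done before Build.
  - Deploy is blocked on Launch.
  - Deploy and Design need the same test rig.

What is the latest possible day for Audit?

Precedence pushes Audit to at least day 2.
Audit at day 5 is achievable: Deploy in day 2, Launch in day 1, Design in day 1, Build in day 5, Docs in day 1, Audit in day 5.

day 5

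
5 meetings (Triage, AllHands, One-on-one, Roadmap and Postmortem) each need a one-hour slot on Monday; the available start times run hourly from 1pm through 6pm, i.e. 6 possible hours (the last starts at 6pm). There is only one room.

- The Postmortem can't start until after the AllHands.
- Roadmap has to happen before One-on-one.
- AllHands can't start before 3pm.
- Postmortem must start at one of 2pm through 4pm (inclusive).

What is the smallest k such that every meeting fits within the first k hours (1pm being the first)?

The precedence chain requires at least 2 distinct hours.
With at most 1 per hour and 5 meetings, at least 5 hours are needed.
Propagating the time windows through the other constraints, Postmortem can't land before 4pm — that is hour 4 counting from 1pm — so the schedule must run through at least 4 hours.
5 works (last occupied hour: 5pm): for example One-on-one=2pm; Roadmap=1pm; AllHands=3pm; Postmortem=4pm; Triage=5pm.

5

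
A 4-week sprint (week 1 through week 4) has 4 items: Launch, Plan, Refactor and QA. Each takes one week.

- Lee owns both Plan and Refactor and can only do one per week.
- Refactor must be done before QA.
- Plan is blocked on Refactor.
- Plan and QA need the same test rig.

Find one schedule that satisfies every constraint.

QA=week 3; Launch=week 1; Plan=week 2; Refactor=week 1

Checking: Refactor(week 1) before QA(week 3); Refactor(week 1) before Plan(week 2); Plan(week 2) != QA(week 3); Plan(week 2) != Refactor(week 1).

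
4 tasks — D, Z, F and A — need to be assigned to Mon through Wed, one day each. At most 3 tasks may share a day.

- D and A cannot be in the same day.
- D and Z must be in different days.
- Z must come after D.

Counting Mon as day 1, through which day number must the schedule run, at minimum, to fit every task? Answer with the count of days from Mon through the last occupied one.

The precedence chain requires at least 2 distinct days.
With at most 3 per day and 4 tasks, at least 2 days are needed.
2 works (last occupied day: Tue): for example F in Mon; A in Tue; D in Mon; Z in Tue.

2 days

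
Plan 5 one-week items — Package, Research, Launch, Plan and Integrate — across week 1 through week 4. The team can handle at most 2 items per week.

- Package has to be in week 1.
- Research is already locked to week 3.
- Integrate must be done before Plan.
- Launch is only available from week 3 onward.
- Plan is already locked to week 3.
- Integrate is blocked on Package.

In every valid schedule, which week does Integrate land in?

Package is fixed at week 1 and must come before Integrate, so Integrate is at least week 2.
Plan is fixed at week 3 and must come after Integrate, so Integrate is at most week 2.
So Integrate must be week 2.

week 2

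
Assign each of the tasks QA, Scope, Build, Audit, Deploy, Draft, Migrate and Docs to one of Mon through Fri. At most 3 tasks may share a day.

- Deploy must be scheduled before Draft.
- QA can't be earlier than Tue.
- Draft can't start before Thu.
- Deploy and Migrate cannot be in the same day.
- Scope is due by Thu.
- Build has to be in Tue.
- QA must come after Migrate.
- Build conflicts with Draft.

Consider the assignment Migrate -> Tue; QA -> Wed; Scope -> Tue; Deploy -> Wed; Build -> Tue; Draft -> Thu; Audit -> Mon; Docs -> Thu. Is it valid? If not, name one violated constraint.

QA can't be earlier than Tue — holds.
Deploy must be scheduled before Draft — holds.
Build conflicts with Draft — holds.
Scope is due by Thu — holds.
Build has to be in Tue — holds.
Deploy and Migrate cannot be in the same day — holds.
At most 3 tasks may share a day — holds.
Draft can't start before Thu — holds.
QA must come after Migrate — holds.

Yes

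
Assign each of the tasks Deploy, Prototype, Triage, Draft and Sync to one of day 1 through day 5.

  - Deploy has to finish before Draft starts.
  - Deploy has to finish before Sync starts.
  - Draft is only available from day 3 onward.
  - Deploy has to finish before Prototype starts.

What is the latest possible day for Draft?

day 5

Draft is available from day 3.
Draft at day 5 is achievable: Sync=day 2; Prototype=day 2; Draft=day 5; Deploy=day 1; Triage=day 1.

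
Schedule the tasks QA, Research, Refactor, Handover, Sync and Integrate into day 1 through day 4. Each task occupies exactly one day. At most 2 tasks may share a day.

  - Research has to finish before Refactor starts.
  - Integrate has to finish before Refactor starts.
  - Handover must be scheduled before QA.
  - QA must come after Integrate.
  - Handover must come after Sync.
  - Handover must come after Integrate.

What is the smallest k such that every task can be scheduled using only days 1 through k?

3

The precedence chain requires at least 3 distinct days.
With at most 2 per day and 6 tasks, at least 3 days are needed.
3 works (last occupied day: day 3): for example Integrate in day 1, Research in day 2, Sync in day 1, Refactor in day 3, Handover in day 2, QA in day 3.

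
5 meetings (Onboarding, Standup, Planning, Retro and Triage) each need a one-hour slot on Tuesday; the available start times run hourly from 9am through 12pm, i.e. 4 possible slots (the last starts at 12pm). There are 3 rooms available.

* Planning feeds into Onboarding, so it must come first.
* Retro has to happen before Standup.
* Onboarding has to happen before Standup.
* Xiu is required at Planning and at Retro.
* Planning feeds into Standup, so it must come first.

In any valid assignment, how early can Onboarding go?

Precedence pushes Onboarding to at least 10am; downstream work caps Onboarding at 11am.
Onboarding at 10am is achievable: Onboarding -> 10am, Retro -> 10am, Standup -> 11am, Planning -> 9am, Triage -> 9am.

10am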